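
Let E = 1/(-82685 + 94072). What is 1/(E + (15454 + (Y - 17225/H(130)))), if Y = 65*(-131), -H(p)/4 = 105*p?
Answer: 1913016/13275021703 ≈ 0.00014411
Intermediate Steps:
H(p) = -420*p
Y = -8515
E = 1/11387 ≈ 8.7819e-5
1/(E + (15454 + (Y - 17225/H(130)))) = 1/(1/11387 + (15454 + (-8515 - 17225/((-420*130))))) = 1/(1/11387 + (15454 + (-8515 - 17225/(-54600)))) = 1/(1/11387 + (15454 + (-8515 - 17225*(-1/54600)))) = 1/(1/11387 + (15454 + (-8515 + 53/168))) = 1/(1/11387 + (15454 - 1430467/168)) = 1/(1/11387 + 1165805/168) = 1/(13275021703/1913016) = 1913016/13275021703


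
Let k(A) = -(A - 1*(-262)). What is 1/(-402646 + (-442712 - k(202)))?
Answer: -1/844894 ≈ -1.1836e-6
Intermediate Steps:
k(A) = -262 - A (k(A) = -(A + 262) = -(262 + A) = -262 - A)
1/(-402646 + (-442712 - k(202))) = 1/(-402646 + (-442712 - (-262 - 1*202))) = 1/(-402646 + (-442712 - (-262 - 202))) = 1/(-402646 + (-442712 - 1*(-464))) = 1/(-402646 + (-442712 + 464)) = 1/(-402646 - 442248) = 1/(-844894) = -1/844894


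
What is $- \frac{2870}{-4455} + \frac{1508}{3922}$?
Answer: $\frac{1797428}{1747251} \approx 1.0287$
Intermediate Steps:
$- \frac{2870}{-4455} + \frac{1508}{3922} = \left(-2870\right) \left(- \frac{1}{4455}\right) + 1508 \cdot \frac{1}{3922} = \frac{574}{891} + \frac{754}{1961} = \frac{1797428}{1747251}$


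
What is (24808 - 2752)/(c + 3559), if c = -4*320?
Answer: 22056/2279 ≈ 9.6779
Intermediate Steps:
c = -1280
(24808 - 2752)/(c + 3559) = (24808 - 2752)/(-1280 + 3559) = 22056/2279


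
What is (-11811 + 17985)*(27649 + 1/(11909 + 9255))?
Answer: 1806399530019/10582 ≈ 1.7070e+8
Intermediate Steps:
(-11811 + 17985)*(27649 + 1/(11909 + 9255)) = 6174*(27649 + 1/21164) = 6174*(585163437/21164) = 1806399530019/10582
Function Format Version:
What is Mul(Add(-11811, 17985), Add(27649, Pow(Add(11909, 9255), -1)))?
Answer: Rational(1806399530019, 10582) ≈ 1.7070e+8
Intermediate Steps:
Mul(Add(-11811, 17985), Add(27649, Pow(Add(11909, 9255), -1))) = Mul(6174, Add(27649, Pow(21164, -1))) = Mul(6174, Add(27649, Rational(1, 21164))) = Mul(6174, Rational(585163437, 21164)) = Rational(1806399530019, 10582)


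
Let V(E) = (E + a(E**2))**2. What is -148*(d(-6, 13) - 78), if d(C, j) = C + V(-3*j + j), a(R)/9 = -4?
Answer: -556480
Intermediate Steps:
a(R) = -36 (a(R) = 9*(-4) = -36)
V(E) = (-36 + E)**2 (V(E) = (E - 36)**2 = (-36 + E)**2)
d(C, j) = C + (-36 - 2*j)**2 (d(C, j) = C + (-36 + (-3*j + j))**2 = C + (-36 - 2*j)**2)
-148*(d(-6, 13) - 78) = -148*((-6 + 4*(18 + 13)**2) - 78) = -148*((-6 + 4*31**2) - 78) = -148*((-6 + 4*961) - 78) = -148*((-6 + 3844) - 78) = -148*(3838 - 78) = -148*3760 = -556480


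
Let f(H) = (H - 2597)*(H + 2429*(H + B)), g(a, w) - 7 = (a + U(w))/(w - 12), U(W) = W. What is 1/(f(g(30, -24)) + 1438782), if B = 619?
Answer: -3/11808055852 ≈ -2.5406e-10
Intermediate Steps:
g(a, w) = 7 + (a + w)/(-12 + w) (g(a, w) = 7 + (a + w)/(w - 12) = 7 + (a + w)/(-12 + w))
f(H) = (-2597 + H)*(1503551 + 2430*H) (f(H) = (H - 2597)*(H + 2429*(H + 619)) = (-2597 + H)*(H + 2429*(619 + H)) = (-2597 + H)*(H + (1503551 + 2429*H)) = (-2597 + H)*(1503551 + 2430*H))
1/(f(g(30, -24)) + 1438782) = 1/((-3904721947 - 4807159*(-84 + 30 + 8*(-24))/(-12 - 24) + 2430*((-84 + 30 + 8*(-24))/(-12 - 24))**2) + 1438782) = 1/((-3904721947 - 4807159*(-84 + 30 - 192)/(-36) + 2430*((-84 + 30 - 192)/(-36))**2) + 1438782) = 1/((-3904721947 - (-4807159)*(-246)/36 + 2430*(-1/36*(-246))**2) + 1438782) = 1/((-3904721947 - 4807159*41/6 + 2430*(41/6)**2) + 1438782) = 1/((-3904721947 - 197093519/6 + 2430*(1681/36)) + 1438782) = 1/((-3904721947 - 197093519/6 + 226935/2) + 1438782) = 1/(-11812372198/3 + 1438782) = 1/(-11808055852/3) = -3/11808055852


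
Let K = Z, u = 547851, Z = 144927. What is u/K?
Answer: 182617/48309 ≈ 3.7802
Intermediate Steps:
K = 144927
u/K = 547851/144927 = 547851*(1/144927) = 182617/48309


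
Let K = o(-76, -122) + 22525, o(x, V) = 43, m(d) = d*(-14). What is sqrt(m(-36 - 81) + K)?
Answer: 7*sqrt(494) ≈ 155.58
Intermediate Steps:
m(d) = -14*d
K = 22568 (K = 43 + 22525 = 22568)
sqrt(m(-36 - 81) + K) = sqrt(-14*(-36 - 81) + 22568) = sqrt(-14*(-117) + 22568) = sqrt(1638 + 22568) = sqrt(24206) = 7*sqrt(494)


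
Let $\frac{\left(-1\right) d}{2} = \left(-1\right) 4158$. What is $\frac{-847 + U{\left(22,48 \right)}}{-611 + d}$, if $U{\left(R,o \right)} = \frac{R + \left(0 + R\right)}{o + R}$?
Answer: $- \frac{29623}{269675} \approx -0.10985$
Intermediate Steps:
$U{\left(R,o \right)} = \frac{2 R}{R + o}$ ($U{\left(R,o \right)} = \frac{R + R}{R + o} = \frac{2 R}{R + o}$)
$d = 8316$ ($d = - 2 \left(\left(-1\right) 4158\right) = \left(-2\right) \left(-4158\right) = 8316$)
$\frac{-847 + U{\left(22,48 \right)}}{-611 + d} = \frac{-847 + 2 \cdot 22 \frac{1}{22 + 48}}{-611 + 8316} = \frac{-847 + 2 \cdot 22 \cdot \frac{1}{70}}{7705} = \left(-847 + 2 \cdot 22 \cdot \frac{1}{70}\right) \frac{1}{7705} = \left(-847 + \frac{22}{35}\right) \frac{1}{7705} = \left(- \frac{29623}{35}\right) \frac{1}{7705} = - \frac{29623}{269675}$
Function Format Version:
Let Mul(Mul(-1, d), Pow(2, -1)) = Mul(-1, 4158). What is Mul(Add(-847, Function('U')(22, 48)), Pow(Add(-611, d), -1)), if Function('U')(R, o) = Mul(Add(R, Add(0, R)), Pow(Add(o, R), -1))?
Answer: Rational(-29623, 269675) ≈ -0.10985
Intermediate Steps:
Function('U')(R, o) = Mul(2, R, Pow(Add(R, o), -1)) (Function('U')(R, o) = Mul(Add(R, R), Pow(Add(R, o), -1)) = Mul(Mul(2, R), Pow(Add(R, o), -1)) = Mul(2, R, Pow(Add(R, o), -1)))
d = 8316 (d = Mul(-2, Mul(-1, 4158)) = Mul(-2, -4158) = 8316)
Mul(Add(-847, Function('U')(22, 48)), Pow(Add(-611, d), -1)) = Mul(Add(-847, Mul(2, 22, Pow(Add(22, 48), -1))), Pow(Add(-611, 8316), -1)) = Mul(Add(-847, Mul(2, 22, Pow(70, -1))), Pow(7705, -1)) = Mul(Add(-847, Mul(2, 22, Rational(1, 70))), Rational(1, 7705)) = Mul(Add(-847, Rational(22, 35)), Rational(1, 7705)) = Mul(Rational(-29623, 35), Rational(1, 7705)) = Rational(-29623, 269675)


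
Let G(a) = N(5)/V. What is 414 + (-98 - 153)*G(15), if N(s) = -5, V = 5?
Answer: 665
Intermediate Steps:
G(a) = -1 (G(a) = -5/5 = -5*⅕ = -1)
414 + (-98 - 153)*G(15) = 414 + (-98 - 153)*(-1) = 414 - 251*(-1) = 414 + 251 = 665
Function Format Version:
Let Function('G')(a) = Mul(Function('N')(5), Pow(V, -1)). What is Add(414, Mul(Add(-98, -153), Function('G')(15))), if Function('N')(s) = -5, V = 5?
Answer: 665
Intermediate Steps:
Function('G')(a) = -1 (Function('G')(a) = Mul(-5, Pow(5, -1)) = Mul(-5, Rational(1, 5)) = -1)
Add(414, Mul(Add(-98, -153), Function('G')(15))) = Add(414, Mul(Add(-98, -153), -1)) = Add(414, Mul(-251, -1)) = Add(414, 251) = 665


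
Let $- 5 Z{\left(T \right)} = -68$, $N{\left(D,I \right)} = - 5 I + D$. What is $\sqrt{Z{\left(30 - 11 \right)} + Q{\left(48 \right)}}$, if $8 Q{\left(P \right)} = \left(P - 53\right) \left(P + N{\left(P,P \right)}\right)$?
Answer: $\frac{\sqrt{2590}}{5} \approx 10.178$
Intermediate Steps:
$N{\left(D,I \right)} = D - 5 I$
$Z{\left(T \right)} = \frac{68}{5}$ ($Z{\left(T \right)} = \left(- \frac{1}{5}\right) \left(-68\right) = \frac{68}{5}$)
$Q{\left(P \right)} = - \frac{3 P \left(-53 + P\right)}{8}$ ($Q{\left(P \right)} = \frac{\left(P - 53\right) \left(P + \left(P - 5 P\right)\right)}{8} = \frac{\left(-53 + P\right) \left(P - 4 P\right)}{8} = \frac{\left(-53 + P\right) \left(- 3 P\right)}{8} = \frac{\left(-3\right) P \left(-53 + P\right)}{8} = - \frac{3 P \left(-53 + P\right)}{8}$)
$\sqrt{Z{\left(30 - 11 \right)} + Q{\left(48 \right)}} = \sqrt{\frac{68}{5} + \frac{3}{8} \cdot 48 \left(53 - 48\right)} = \sqrt{\frac{68}{5} + \frac{3}{8} \cdot 48 \cdot 5} = \sqrt{\frac{68}{5} + 90} = \sqrt{\frac{518}{5}} = \frac{\sqrt{2590}}{5}$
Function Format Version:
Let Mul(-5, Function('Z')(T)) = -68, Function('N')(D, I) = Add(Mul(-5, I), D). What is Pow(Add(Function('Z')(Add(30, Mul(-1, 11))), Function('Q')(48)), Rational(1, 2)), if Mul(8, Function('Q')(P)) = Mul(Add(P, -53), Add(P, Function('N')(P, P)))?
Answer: Mul(Rational(1, 5), Pow(2590, Rational(1, 2))) ≈ 10.178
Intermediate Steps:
Function('N')(D, I) = Add(D, Mul(-5, I))
Function('Z')(T) = Rational(68, 5) (Function('Z')(T) = Mul(Rational(-1, 5), -68) = Rational(68, 5))
Function('Q')(P) = Mul(Rational(-3, 8), P, Add(-53, P)) (Function('Q')(P) = Mul(Rational(1, 8), Mul(Add(P, -53), Add(P, Add(P, Mul(-5, P))))) = Mul(Rational(1, 8), Mul(Add(-53, P), Add(P, Mul(-4, P)))) = Mul(Rational(1, 8), Mul(Add(-53, P), Mul(-3, P))) = Mul(Rational(1, 8), Mul(-3, P, Add(-53, P))) = Mul(Rational(-3, 8), P, Add(-53, P)))
Pow(Add(Function('Z')(Add(30, Mul(-1, 11))), Function('Q')(48)), Rational(1, 2)) = Pow(Add(Rational(68, 5), Mul(Rational(3, 8), 48, Add(53, Mul(-1, 48)))), Rational(1, 2)) = Pow(Add(Rational(68, 5), Mul(Rational(3, 8), 48, Add(53, -48))), Rational(1, 2)) = Pow(Add(Rational(68, 5), Mul(Rational(3, 8), 48, 5)), Rational(1, 2)) = Pow(Add(Rational(68, 5), 90), Rational(1, 2)) = Pow(Rational(518, 5), Rational(1, 2)) = Mul(Rational(1, 5), Pow(2590, Rational(1, 2)))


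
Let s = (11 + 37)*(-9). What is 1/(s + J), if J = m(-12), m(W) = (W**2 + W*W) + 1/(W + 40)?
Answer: -28/4031 ≈ -0.0069462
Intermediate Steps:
m(W) = 1/(40 + W) + 2*W**2 (m(W) = (W**2 + W**2) + 1/(40 + W) = 2*W**2 + 1/(40 + W) = 1/(40 + W) + 2*W**2)
J = 8065/28 (J = (1 + 2*(-12)**3 + 80*(-12)**2)/(40 - 12) = (1 + 2*(-1728) + 80*144)/28 = (1 - 3456 + 11520)/28 = (1/28)*8065 = 8065/28 ≈ 288.04)
s = -432 (s = 48*(-9) = -432)
1/(s + J) = 1/(-432 + 8065/28) = 1/(-4031/28) = -28/4031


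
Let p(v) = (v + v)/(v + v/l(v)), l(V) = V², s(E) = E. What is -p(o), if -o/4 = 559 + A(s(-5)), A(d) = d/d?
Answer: -10035200/5017601 ≈ -2.0000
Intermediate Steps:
A(d) = 1
o = -2240 (o = -4*(559 + 1) = -4*560 = -2240)
p(v) = 2*v/(v + 1/v) (p(v) = (v + v)/(v + v/(v²)) = (2*v)/(v + v/v²) = (2*v)/(v + 1/v) = 2*v/(v + 1/v))
-p(o) = -2*(-2240)²/(1 + (-2240)²) = -2*5017600/(1 + 5017600) = -2*5017600/5017601 = -1*10035200/5017601 = -10035200/5017601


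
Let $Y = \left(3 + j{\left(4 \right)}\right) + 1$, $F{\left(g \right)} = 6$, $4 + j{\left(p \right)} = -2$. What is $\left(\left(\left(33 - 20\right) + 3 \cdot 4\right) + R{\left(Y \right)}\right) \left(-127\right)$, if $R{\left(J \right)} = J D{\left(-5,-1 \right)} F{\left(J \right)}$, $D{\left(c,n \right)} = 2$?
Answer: $-127$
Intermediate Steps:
$j{\left(p \right)} = -6$ ($j{\left(p \right)} = -4 - 2 = -6$)
$Y = -2$ ($Y = \left(3 - 6\right) + 1 = -3 + 1 = -2$)
$R{\left(J \right)} = 12 J$ ($R{\left(J \right)} = J 2 \cdot 6 = 2 J 6 = 12 J$)
$\left(\left(\left(33 - 20\right) + 3 \cdot 4\right) + R{\left(Y \right)}\right) \left(-127\right) = \left(\left(\left(33 - 20\right) + 3 \cdot 4\right) + 12 \left(-2\right)\right) \left(-127\right) = \left(\left(13 + 12\right) - 24\right) \left(-127\right) = \left(25 - 24\right) \left(-127\right) = 1 \left(-127\right) = -127$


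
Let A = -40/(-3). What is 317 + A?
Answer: 991/3 ≈ 330.33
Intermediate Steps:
A = 40/3 (A = -40*(-⅓) = 40/3 ≈ 13.333)
317 + A = 317 + 40/3 = 991/3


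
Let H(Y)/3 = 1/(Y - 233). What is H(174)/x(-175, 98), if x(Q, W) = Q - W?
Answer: 1/5369 ≈ 0.00018625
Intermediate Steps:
H(Y) = 3/(-233 + Y) (H(Y) = 3/(Y - 233) = 3/(-233 + Y))
H(174)/x(-175, 98) = (3/(-233 + 174))/(-175 - 1*98) = (3/(-59))/(-175 - 98) = (3*(-1/59))/(-273) = -3/59*(-1/273) = 1/5369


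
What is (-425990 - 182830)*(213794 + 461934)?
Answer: -411396720960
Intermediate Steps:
(-425990 - 182830)*(213794 + 461934) = -608820*675728 = -411396720960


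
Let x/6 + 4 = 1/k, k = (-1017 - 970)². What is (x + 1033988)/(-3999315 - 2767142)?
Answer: -4082264611922/26715115767233 ≈ -0.15281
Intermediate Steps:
k = 3948169 (k = (-1987)² = 3948169)
x = -94756050/3948169 (x = -24 + 6/3948169 = -94756050/3948169 ≈ -24.000)
(x + 1033988)/(-3999315 - 2767142) = (-94756050/3948169 + 1033988)/(-3999315 - 2767142) = (4082264611922/3948169)/(-6766457) = (4082264611922/3948169)*(-1/6766457) = -4082264611922/26715115767233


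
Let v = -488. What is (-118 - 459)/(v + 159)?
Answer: 577/329 ≈ 1.7538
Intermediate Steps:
(-118 - 459)/(v + 159) = (-118 - 459)/(-488 + 159) = -577/(-329) = -577*(-1/329) = 577/329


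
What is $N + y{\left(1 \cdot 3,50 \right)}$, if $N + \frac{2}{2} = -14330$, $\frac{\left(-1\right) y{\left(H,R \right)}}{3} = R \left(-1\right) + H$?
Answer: $-14190$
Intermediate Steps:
$y{\left(H,R \right)} = - 3 H + 3 R$ ($y{\left(H,R \right)} = - 3 \left(R \left(-1\right) + H\right) = - 3 \left(- R + H\right) = - 3 \left(H - R\right) = - 3 H + 3 R$)
$N = -14331$ ($N = -1 - 14330 = -14331$)
$N + y{\left(1 \cdot 3,50 \right)} = -14331 + \left(- 3 \cdot 1 \cdot 3 + 3 \cdot 50\right) = -14331 + \left(\left(-3\right) 3 + 150\right) = -14331 + \left(-9 + 150\right) = -14331 + 141 = -14190$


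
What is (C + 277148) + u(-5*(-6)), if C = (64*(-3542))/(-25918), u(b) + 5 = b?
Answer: 3591998251/12959 ≈ 2.7718e+5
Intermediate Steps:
u(b) = -5 + b
C = 113344/12959 (C = -226688*(-1/25918) = 113344/12959 ≈ 8.7464)
(C + 277148) + u(-5*(-6)) = (113344/12959 + 277148) + (-5 - 5*(-6)) = 3591674276/12959 + (-5 + 30) = 3591674276/12959 + 25 = 3591998251/12959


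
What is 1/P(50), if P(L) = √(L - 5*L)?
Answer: -I*√2/20 ≈ -0.070711*I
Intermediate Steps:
P(L) = 2*√(-L) (P(L) = √(-4*L) = 2*√(-L))
1/P(50) = 1/(2*√(-1*50)) = 1/(2*√(-50)) = 1/(2*(5*I*√2)) = 1/(10*I*√2) = -I*√2/20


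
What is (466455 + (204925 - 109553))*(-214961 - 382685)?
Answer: -335773659242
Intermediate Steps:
(466455 + (204925 - 109553))*(-214961 - 382685) = (466455 + 95372)*(-597646) = 561827*(-597646) = -335773659242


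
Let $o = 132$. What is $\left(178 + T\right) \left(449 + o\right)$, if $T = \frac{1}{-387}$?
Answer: $\frac{40022185}{387} \approx 1.0342 \cdot 10^{5}$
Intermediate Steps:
$T = - \frac{1}{387} \approx -0.002584$
$\left(178 + T\right) \left(449 + o\right) = \left(178 - \frac{1}{387}\right) \left(449 + 132\right) = \frac{68885}{387} \cdot 581 = \frac{40022185}{387}$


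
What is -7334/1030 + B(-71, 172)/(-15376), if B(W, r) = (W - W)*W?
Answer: -3667/515 ≈ -7.1204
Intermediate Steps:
B(W, r) = 0 (B(W, r) = 0*W = 0)
-7334/1030 + B(-71, 172)/(-15376) = -7334/1030 + 0/(-15376) = -7334*1/1030 + 0*(-1/15376) = -3667/515 + 0 = -3667/515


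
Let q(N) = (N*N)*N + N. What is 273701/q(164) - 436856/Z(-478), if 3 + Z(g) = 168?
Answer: -1926973835783/727832820 ≈ -2647.6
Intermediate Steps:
q(N) = N + N³ (q(N) = N²*N + N = N³ + N = N + N³)
Z(g) = 165 (Z(g) = -3 + 168 = 165)
273701/q(164) - 436856/Z(-478) = 273701/(164 + 164³) - 436856/165 = 273701/(164 + 4410944) - 436856*1/165 = 273701/4411108 - 436856/165 = -1926973835783/727832820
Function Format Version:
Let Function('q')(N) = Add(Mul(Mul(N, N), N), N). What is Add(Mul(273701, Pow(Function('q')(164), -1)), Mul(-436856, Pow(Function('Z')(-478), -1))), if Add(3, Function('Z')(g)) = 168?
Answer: Rational(-1926973835783, 727832820) ≈ -2647.6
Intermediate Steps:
Function('q')(N) = Add(N, Pow(N, 3)) (Function('q')(N) = Add(Mul(Pow(N, 2), N), N) = Add(Pow(N, 3), N) = Add(N, Pow(N, 3)))
Function('Z')(g) = 165 (Function('Z')(g) = Add(-3, 168) = 165)
Add(Mul(273701, Pow(Function('q')(164), -1)), Mul(-436856, Pow(Function('Z')(-478), -1))) = Add(Mul(273701, Pow(Add(164, Pow(164, 3)), -1)), Mul(-436856, Pow(165, -1))) = Add(Mul(273701, Pow(Add(164, 4410944), -1)), Mul(-436856, Rational(1, 165))) = Add(Mul(273701, Pow(4411108, -1)), Rational(-436856, 165)) = Add(Mul(273701, Rational(1, 4411108)), Rational(-436856, 165)) = Add(Rational(273701, 4411108), Rational(-436856, 165)) = Rational(-1926973835783, 727832820)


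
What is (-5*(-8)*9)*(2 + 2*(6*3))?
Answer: 13680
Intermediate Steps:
(-5*(-8)*9)*(2 + 2*(6*3)) = (40*9)*(2 + 2*18) = 360*(2 + 36) = 360*38 = 13680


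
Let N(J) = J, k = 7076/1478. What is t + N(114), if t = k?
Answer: 87784/739 ≈ 118.79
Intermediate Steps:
k = 3538/739 (k = 7076*(1/1478) = 3538/739 ≈ 4.7876)
t = 3538/739 ≈ 4.7876
t + N(114) = 3538/739 + 114 = 87784/739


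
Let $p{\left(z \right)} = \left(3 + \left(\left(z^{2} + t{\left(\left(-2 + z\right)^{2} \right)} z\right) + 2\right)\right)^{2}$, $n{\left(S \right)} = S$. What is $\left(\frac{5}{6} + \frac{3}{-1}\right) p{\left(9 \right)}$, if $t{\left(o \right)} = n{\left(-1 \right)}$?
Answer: $- \frac{77077}{6} \approx -12846.0$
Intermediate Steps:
$t{\left(o \right)} = -1$
$p{\left(z \right)} = \left(5 + z^{2} - z\right)^{2}$ ($p{\left(z \right)} = \left(3 + \left(\left(z^{2} - z\right) + 2\right)\right)^{2} = \left(3 + \left(2 + z^{2} - z\right)\right)^{2} = \left(5 + z^{2} - z\right)^{2}$)
$\left(\frac{5}{6} + \frac{3}{-1}\right) p{\left(9 \right)} = \left(\frac{5}{6} + \frac{3}{-1}\right) \left(5 + 9^{2} - 9\right)^{2} = \left(5 \cdot \frac{1}{6} + 3 \left(-1\right)\right) \left(5 + 81 - 9\right)^{2} = \left(\frac{5}{6} - 3\right) 77^{2} = \left(- \frac{13}{6}\right) 5929 = - \frac{77077}{6}$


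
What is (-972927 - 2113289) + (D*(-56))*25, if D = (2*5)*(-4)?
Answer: -3030216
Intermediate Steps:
D = -40 (D = 10*(-4) = -40)
(-972927 - 2113289) + (D*(-56))*25 = (-972927 - 2113289) - 40*(-56)*25 = -3086216 + 2240*25 = -3086216 + 56000 = -3030216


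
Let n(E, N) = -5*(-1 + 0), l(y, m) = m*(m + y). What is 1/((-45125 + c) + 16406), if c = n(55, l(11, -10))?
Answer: -1/28714 ≈ -3.4826e-5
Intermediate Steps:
n(E, N) = 5 (n(E, N) = -5*(-1) = 5)
c = 5
1/((-45125 + c) + 16406) = 1/((-45125 + 5) + 16406) = 1/(-45120 + 16406) = 1/(-28714) = -1/28714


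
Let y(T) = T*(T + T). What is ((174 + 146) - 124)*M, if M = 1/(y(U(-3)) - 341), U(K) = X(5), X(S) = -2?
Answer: -196/333 ≈ -0.58859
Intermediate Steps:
U(K) = -2
y(T) = 2*T² (y(T) = T*(2*T) = 2*T²)
M = -1/333 (M = 1/(2*(-2)² - 341) = 1/(2*4 - 341) = 1/(8 - 341) = 1/(-333) = -1/333 ≈ -0.0030030)
((174 + 146) - 124)*M = ((174 + 146) - 124)*(-1/333) = (320 - 124)*(-1/333) = 196*(-1/333) = -196/333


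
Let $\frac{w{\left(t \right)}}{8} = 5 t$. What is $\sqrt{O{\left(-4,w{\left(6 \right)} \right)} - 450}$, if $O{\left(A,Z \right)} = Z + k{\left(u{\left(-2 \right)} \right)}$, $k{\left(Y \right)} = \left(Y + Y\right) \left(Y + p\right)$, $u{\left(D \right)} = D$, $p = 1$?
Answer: $i \sqrt{206} \approx 14.353 i$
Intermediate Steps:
$w{\left(t \right)} = 40 t$ ($w{\left(t \right)} = 8 \cdot 5 t = 40 t$)
$k{\left(Y \right)} = 2 Y \left(1 + Y\right)$ ($k{\left(Y \right)} = \left(Y + Y\right) \left(Y + 1\right) = 2 Y \left(1 + Y\right)$)
$O{\left(A,Z \right)} = 4 + Z$ ($O{\left(A,Z \right)} = Z + 2 \left(-2\right) \left(1 - 2\right) = Z + 2 \left(-2\right) \left(-1\right) = Z + 4 = 4 + Z$)
$\sqrt{O{\left(-4,w{\left(6 \right)} \right)} - 450} = \sqrt{\left(4 + 40 \cdot 6\right) - 450} = \sqrt{\left(4 + 240\right) - 450} = \sqrt{244 - 450} = \sqrt{-206} = i \sqrt{206}$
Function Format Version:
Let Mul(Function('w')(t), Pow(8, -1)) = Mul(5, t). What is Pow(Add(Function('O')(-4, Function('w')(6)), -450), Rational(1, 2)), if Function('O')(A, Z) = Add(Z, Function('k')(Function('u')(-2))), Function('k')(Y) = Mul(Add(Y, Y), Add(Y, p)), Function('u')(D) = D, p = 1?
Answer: Mul(I, Pow(206, Rational(1, 2))) ≈ Mul(14.353, I)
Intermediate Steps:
Function('w')(t) = Mul(40, t) (Function('w')(t) = Mul(8, Mul(5, t)) = Mul(40, t))
Function('k')(Y) = Mul(2, Y, Add(1, Y)) (Function('k')(Y) = Mul(Add(Y, Y), Add(Y, 1)) = Mul(Mul(2, Y), Add(1, Y)) = Mul(2, Y, Add(1, Y)))
Function('O')(A, Z) = Add(4, Z) (Function('O')(A, Z) = Add(Z, Mul(2, -2, Add(1, -2))) = Add(Z, Mul(2, -2, -1)) = Add(Z, 4) = Add(4, Z))
Pow(Add(Function('O')(-4, Function('w')(6)), -450), Rational(1, 2)) = Pow(Add(Add(4, Mul(40, 6)), -450), Rational(1, 2)) = Pow(Add(Add(4, 240), -450), Rational(1, 2)) = Pow(Add(244, -450), Rational(1, 2)) = Pow(-206, Rational(1, 2)) = Mul(I, Pow(206, Rational(1, 2)))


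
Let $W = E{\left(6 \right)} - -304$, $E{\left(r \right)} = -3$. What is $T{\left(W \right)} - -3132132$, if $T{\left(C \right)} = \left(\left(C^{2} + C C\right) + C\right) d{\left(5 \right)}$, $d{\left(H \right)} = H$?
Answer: $4039647$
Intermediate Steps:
$W = 301$ ($W = -3 - -304 = -3 + 304 = 301$)
$T{\left(C \right)} = 5 C + 10 C^{2}$ ($T{\left(C \right)} = \left(\left(C^{2} + C C\right) + C\right) 5 = \left(\left(C^{2} + C^{2}\right) + C\right) 5 = \left(2 C^{2} + C\right) 5 = \left(C + 2 C^{2}\right) 5 = 5 C + 10 C^{2}$)
$T{\left(W \right)} - -3132132 = 5 \cdot 301 \left(1 + 2 \cdot 301\right) - -3132132 = 5 \cdot 301 \left(1 + 602\right) + 3132132 = 5 \cdot 301 \cdot 603 + 3132132 = 907515 + 3132132 = 4039647$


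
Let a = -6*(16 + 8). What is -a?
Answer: 144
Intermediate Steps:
a = -144 (a = -6*24 = -144)
-a = -1*(-144) = 144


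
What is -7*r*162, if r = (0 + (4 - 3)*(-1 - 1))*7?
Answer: 15876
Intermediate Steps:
r = -14 (r = (0 + 1*(-2))*7 = (0 - 2)*7 = -2*7 = -14)
-7*r*162 = -7*(-14)*162 = 98*162 = 15876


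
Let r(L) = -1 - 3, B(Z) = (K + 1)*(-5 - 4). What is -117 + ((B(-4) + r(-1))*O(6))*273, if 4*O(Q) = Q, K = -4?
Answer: 18603/2 ≈ 9301.5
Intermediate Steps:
O(Q) = Q/4
B(Z) = 27 (B(Z) = (-4 + 1)*(-5 - 4) = -3*(-9) = 27)
r(L) = -4
-117 + ((B(-4) + r(-1))*O(6))*273 = -117 + ((27 - 4)*((1/4)*6))*273 = -117 + (23*(3/2))*273 = -117 + (69/2)*273 = -117 + 18837/2 = 18603/2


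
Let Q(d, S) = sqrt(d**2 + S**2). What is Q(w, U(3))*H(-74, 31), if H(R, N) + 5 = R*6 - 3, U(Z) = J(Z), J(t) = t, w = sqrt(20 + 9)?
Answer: -452*sqrt(38) ≈ -2786.3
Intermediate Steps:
w = sqrt(29) ≈ 5.3852
U(Z) = Z
H(R, N) = -8 + 6*R (H(R, N) = -5 + (R*6 - 3) = -5 + (6*R - 3) = -5 + (-3 + 6*R) = -8 + 6*R)
Q(d, S) = sqrt(S**2 + d**2)
Q(w, U(3))*H(-74, 31) = sqrt(3**2 + (sqrt(29))**2)*(-8 + 6*(-74)) = sqrt(9 + 29)*(-8 - 444) = sqrt(38)*(-452) = -452*sqrt(38)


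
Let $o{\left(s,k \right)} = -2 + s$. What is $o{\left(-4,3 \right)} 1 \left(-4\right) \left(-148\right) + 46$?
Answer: $-3506$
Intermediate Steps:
$o{\left(-4,3 \right)} 1 \left(-4\right) \left(-148\right) + 46 = \left(-2 - 4\right) 1 \left(-4\right) \left(-148\right) + 46 = \left(-6\right) 1 \left(-4\right) \left(-148\right) + 46 = \left(-6\right) \left(-4\right) \left(-148\right) + 46 = 24 \left(-148\right) + 46 = -3552 + 46 = -3506$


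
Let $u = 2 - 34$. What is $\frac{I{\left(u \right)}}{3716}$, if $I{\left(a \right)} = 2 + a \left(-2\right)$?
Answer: $\frac{33}{1858} \approx 0.017761$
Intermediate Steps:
$u = -32$ ($u = 2 - 34 = -32$)
$I{\left(a \right)} = 2 - 2 a$
$\frac{I{\left(u \right)}}{3716} = \frac{2 - -64}{3716} = \left(2 + 64\right) \frac{1}{3716} = 66 \cdot \frac{1}{3716} = \frac{33}{1858}$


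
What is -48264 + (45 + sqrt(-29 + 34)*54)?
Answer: -48219 + 54*sqrt(5) ≈ -48098.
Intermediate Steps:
-48264 + (45 + sqrt(-29 + 34)*54) = -48264 + (45 + sqrt(5)*54) = -48264 + (45 + 54*sqrt(5)) = -48219 + 54*sqrt(5)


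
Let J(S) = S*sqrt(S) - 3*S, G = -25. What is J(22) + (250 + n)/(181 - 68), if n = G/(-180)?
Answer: -259483/4068 + 22*sqrt(22) ≈ 39.403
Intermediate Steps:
n = 5/36 (n = -25/(-180) = -25*(-1/180) = 5/36 ≈ 0.13889)
J(S) = S**(3/2) - 3*S
J(22) + (250 + n)/(181 - 68) = (22**(3/2) - 3*22) + (250 + 5/36)/(181 - 68) = (22*sqrt(22) - 66) + (9005/36)/113 = (-66 + 22*sqrt(22)) + (9005/36)*(1/113) = (-66 + 22*sqrt(22)) + 9005/4068 = -259483/4068 + 22*sqrt(22)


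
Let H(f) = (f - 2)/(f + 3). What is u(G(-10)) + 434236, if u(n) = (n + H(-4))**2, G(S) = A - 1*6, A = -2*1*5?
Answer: 434336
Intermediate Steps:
A = -10 (A = -2*5 = -10)
H(f) = (-2 + f)/(3 + f)
G(S) = -16 (G(S) = -10 - 1*6 = -10 - 6 = -16)
u(n) = (6 + n)**2 (u(n) = (n + (-2 - 4)/(3 - 4))**2 = (n - 6/(-1))**2 = (n - 1*(-6))**2 = (n + 6)**2 = (6 + n)**2)
u(G(-10)) + 434236 = (6 - 16)**2 + 434236 = (-10)**2 + 434236 = 100 + 434236 = 434336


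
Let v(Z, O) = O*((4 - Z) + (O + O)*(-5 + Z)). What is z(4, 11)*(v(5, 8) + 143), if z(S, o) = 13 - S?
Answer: 1215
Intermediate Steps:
v(Z, O) = O*(4 - Z + 2*O*(-5 + Z)) (v(Z, O) = O*((4 - Z) + (2*O)*(-5 + Z)) = O*((4 - Z) + 2*O*(-5 + Z)) = O*(4 - Z + 2*O*(-5 + Z)))
z(4, 11)*(v(5, 8) + 143) = (13 - 1*4)*(8*(4 - 1*5 - 10*8 + 2*8*5) + 143) = (13 - 4)*(8*(4 - 5 - 80 + 80) + 143) = 9*(8*(-1) + 143) = 9*(-8 + 143) = 9*135 = 1215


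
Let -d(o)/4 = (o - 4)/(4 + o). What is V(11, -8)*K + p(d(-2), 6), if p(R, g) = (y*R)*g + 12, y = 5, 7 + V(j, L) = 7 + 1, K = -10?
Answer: 362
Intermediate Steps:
V(j, L) = 1 (V(j, L) = -7 + (7 + 1) = -7 + 8 = 1)
d(o) = -4*(-4 + o)/(4 + o) (d(o) = -4*(o - 4)/(4 + o) = -4*(-4 + o)/(4 + o))
p(R, g) = 12 + 5*R*g (p(R, g) = (5*R)*g + 12 = 5*R*g + 12 = 12 + 5*R*g)
V(11, -8)*K + p(d(-2), 6) = 1*(-10) + (12 + 5*(4*(4 - 1*(-2))/(4 - 2))*6) = -10 + (12 + 5*(4*(4 + 2)/2)*6) = -10 + (12 + 5*(4*(1/2)*6)*6) = -10 + (12 + 5*12*6) = -10 + (12 + 360) = -10 + 372 = 362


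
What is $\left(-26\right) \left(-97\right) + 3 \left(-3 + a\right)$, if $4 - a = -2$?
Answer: $2531$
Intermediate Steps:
$a = 6$ ($a = 4 - -2 = 4 + 2 = 6$)
$\left(-26\right) \left(-97\right) + 3 \left(-3 + a\right) = \left(-26\right) \left(-97\right) + 3 \left(-3 + 6\right) = 2522 + 3 \cdot 3 = 2522 + 9 = 2531$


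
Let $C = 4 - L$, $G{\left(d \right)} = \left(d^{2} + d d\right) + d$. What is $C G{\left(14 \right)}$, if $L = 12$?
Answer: $-3248$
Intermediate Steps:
$G{\left(d \right)} = d + 2 d^{2}$ ($G{\left(d \right)} = \left(d^{2} + d^{2}\right) + d = 2 d^{2} + d = d + 2 d^{2}$)
$C = -8$ ($C = 4 - 12 = -8$)
$C G{\left(14 \right)} = - 8 \cdot 14 \left(1 + 2 \cdot 14\right) = - 8 \cdot 14 \left(1 + 28\right) = - 8 \cdot 14 \cdot 29 = \left(-8\right) 406 = -3248$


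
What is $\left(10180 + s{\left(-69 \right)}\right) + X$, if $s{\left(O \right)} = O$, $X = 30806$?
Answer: $40917$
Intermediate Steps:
$\left(10180 + s{\left(-69 \right)}\right) + X = \left(10180 - 69\right) + 30806 = 10111 + 30806 = 40917$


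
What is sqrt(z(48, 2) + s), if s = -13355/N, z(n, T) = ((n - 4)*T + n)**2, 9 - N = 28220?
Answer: sqrt(14720612954321)/28211 ≈ 136.00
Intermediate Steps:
N = -28211 (N = 9 - 1*28220 = 9 - 28220 = -28211)
z(n, T) = (n + T*(-4 + n))**2 (z(n, T) = ((-4 + n)*T + n)**2 = (T*(-4 + n) + n)**2 = (n + T*(-4 + n))**2)
s = 13355/28211 (s = -13355/(-28211) = -13355*(-1/28211) = 13355/28211 ≈ 0.47340)
sqrt(z(48, 2) + s) = sqrt((48 - 4*2 + 2*48)**2 + 13355/28211) = sqrt((48 - 8 + 96)**2 + 13355/28211) = sqrt(136**2 + 13355/28211) = sqrt(18496 + 13355/28211) = sqrt(521804011/28211) = sqrt(14720612954321)/28211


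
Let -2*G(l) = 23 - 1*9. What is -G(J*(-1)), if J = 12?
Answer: 7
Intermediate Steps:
G(l) = -7 (G(l) = -(23 - 1*9)/2 = -(23 - 9)/2 = -½*14 = -7)
-G(J*(-1)) = -1*(-7) = 7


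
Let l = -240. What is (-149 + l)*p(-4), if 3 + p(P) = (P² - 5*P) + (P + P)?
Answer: -9725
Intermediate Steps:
p(P) = -3 + P² - 3*P (p(P) = -3 + ((P² - 5*P) + (P + P)) = -3 + ((P² - 5*P) + 2*P) = -3 + (P² - 3*P) = -3 + P² - 3*P)
(-149 + l)*p(-4) = (-149 - 240)*(-3 + (-4)² - 3*(-4)) = -389*(-3 + 16 + 12) = -389*25 = -9725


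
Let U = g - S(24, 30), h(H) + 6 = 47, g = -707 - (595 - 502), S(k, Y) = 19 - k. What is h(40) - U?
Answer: 836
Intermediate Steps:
g = -800 (g = -707 - 1*93 = -707 - 93 = -800)
h(H) = 41 (h(H) = -6 + 47 = 41)
U = -795 (U = -800 - (19 - 1*24) = -800 - (19 - 24) = -800 - 1*(-5) = -800 + 5 = -795)
h(40) - U = 41 - 1*(-795) = 41 + 795 = 836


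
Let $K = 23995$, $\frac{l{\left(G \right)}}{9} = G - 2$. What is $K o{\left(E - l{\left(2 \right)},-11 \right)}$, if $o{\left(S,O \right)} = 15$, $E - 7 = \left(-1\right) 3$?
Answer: $359925$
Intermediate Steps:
$l{\left(G \right)} = -18 + 9 G$ ($l{\left(G \right)} = 9 \left(G - 2\right) = 9 \left(-2 + G\right) = -18 + 9 G$)
$E = 4$ ($E = 7 - 3 = 4$)
$K o{\left(E - l{\left(2 \right)},-11 \right)} = 23995 \cdot 15 = 359925$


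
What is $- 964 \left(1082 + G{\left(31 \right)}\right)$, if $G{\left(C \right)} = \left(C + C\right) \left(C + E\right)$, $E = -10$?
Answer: $-2298176$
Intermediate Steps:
$G{\left(C \right)} = 2 C \left(-10 + C\right)$ ($G{\left(C \right)} = \left(C + C\right) \left(C - 10\right) = 2 C \left(-10 + C\right)$)
$- 964 \left(1082 + G{\left(31 \right)}\right) = - 964 \left(1082 + 2 \cdot 31 \left(-10 + 31\right)\right) = - 964 \left(1082 + 2 \cdot 31 \cdot 21\right) = - 964 \left(1082 + 1302\right) = \left(-964\right) 2384 = -2298176$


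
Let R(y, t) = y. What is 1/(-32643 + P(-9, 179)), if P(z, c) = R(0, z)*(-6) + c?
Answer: -1/32464 ≈ -3.0803e-5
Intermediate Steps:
P(z, c) = c (P(z, c) = 0*(-6) + c = 0 + c = c)
1/(-32643 + P(-9, 179)) = 1/(-32643 + 179) = 1/(-32464) = -1/32464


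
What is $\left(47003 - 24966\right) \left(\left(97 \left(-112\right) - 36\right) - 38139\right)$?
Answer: $-1080672443$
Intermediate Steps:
$\left(47003 - 24966\right) \left(\left(97 \left(-112\right) - 36\right) - 38139\right) = 22037 \left(\left(-10864 - 36\right) - 38139\right) = 22037 \left(-10900 - 38139\right) = 22037 \left(-49039\right) = -1080672443$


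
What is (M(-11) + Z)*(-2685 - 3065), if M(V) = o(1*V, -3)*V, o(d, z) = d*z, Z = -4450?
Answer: 27674750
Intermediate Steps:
M(V) = -3*V**2 (M(V) = ((1*V)*(-3))*V = (V*(-3))*V = (-3*V)*V = -3*V**2)
(M(-11) + Z)*(-2685 - 3065) = (-3*(-11)**2 - 4450)*(-2685 - 3065) = (-3*121 - 4450)*(-5750) = (-363 - 4450)*(-5750) = -4813*(-5750) = 27674750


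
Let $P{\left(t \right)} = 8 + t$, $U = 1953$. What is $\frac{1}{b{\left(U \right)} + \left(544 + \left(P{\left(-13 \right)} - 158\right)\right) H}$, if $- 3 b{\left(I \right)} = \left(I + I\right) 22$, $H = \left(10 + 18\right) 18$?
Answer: $\frac{1}{163380} \approx 6.1207 \cdot 10^{-6}$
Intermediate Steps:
$H = 504$ ($H = 28 \cdot 18 = 504$)
$b{\left(I \right)} = - \frac{44 I}{3}$ ($b{\left(I \right)} = - \frac{\left(I + I\right) 22}{3} = - \frac{2 I 22}{3} = - \frac{44 I}{3}$)
$\frac{1}{b{\left(U \right)} + \left(544 + \left(P{\left(-13 \right)} - 158\right)\right) H} = \frac{1}{\left(- \frac{44}{3}\right) 1953 + \left(544 + \left(\left(8 - 13\right) - 158\right)\right) 504} = \frac{1}{-28644 + \left(544 - 163\right) 504} = \frac{1}{-28644 + 381 \cdot 504} = \frac{1}{-28644 + 192024} = \frac{1}{163380}$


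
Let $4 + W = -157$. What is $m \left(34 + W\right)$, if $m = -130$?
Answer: $16510$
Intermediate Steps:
$W = -161$ ($W = -4 - 157 = -161$)
$m \left(34 + W\right) = - 130 \left(34 - 161\right) = \left(-130\right) \left(-127\right) = 16510$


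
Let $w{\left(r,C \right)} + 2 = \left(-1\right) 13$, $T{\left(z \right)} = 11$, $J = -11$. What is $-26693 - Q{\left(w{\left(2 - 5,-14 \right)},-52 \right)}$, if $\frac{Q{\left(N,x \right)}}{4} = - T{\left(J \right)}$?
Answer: $-26649$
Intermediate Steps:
$w{\left(r,C \right)} = -15$ ($w{\left(r,C \right)} = -2 - 13 = -15$)
$Q{\left(N,x \right)} = -44$ ($Q{\left(N,x \right)} = 4 \left(\left(-1\right) 11\right) = 4 \left(-11\right) = -44$)
$-26693 - Q{\left(w{\left(2 - 5,-14 \right)},-52 \right)} = -26693 - -44 = -26693 + 44 = -26649$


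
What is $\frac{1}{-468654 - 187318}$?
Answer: $- \frac{1}{655972} \approx -1.5245 \cdot 10^{-6}$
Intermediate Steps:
$\frac{1}{-468654 - 187318} = \frac{1}{-655972} = - \frac{1}{655972}$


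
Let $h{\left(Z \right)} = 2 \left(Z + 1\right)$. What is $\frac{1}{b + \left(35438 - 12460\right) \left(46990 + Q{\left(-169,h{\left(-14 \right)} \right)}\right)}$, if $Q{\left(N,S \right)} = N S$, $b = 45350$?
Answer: $\frac{1}{1180746902} \approx 8.4692 \cdot 10^{-10}$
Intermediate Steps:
$h{\left(Z \right)} = 2 + 2 Z$ ($h{\left(Z \right)} = 2 \left(1 + Z\right) = 2 + 2 Z$)
$\frac{1}{b + \left(35438 - 12460\right) \left(46990 + Q{\left(-169,h{\left(-14 \right)} \right)}\right)} = \frac{1}{45350 + \left(35438 - 12460\right) \left(46990 - 169 \left(2 + 2 \left(-14\right)\right)\right)} = \frac{1}{45350 + 22978 \left(46990 - 169 \left(2 - 28\right)\right)} = \frac{1}{45350 + 22978 \left(46990 - -4394\right)} = \frac{1}{45350 + 22978 \left(46990 + 4394\right)} = \frac{1}{45350 + 22978 \cdot 51384} = \frac{1}{45350 + 1180701552} = \frac{1}{1180746902}$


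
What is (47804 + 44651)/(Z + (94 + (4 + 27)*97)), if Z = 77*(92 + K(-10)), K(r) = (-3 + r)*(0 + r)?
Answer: 18491/4039 ≈ 4.5781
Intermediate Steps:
K(r) = r*(-3 + r) (K(r) = (-3 + r)*r = r*(-3 + r))
Z = 17094 (Z = 77*(92 - 10*(-3 - 10)) = 77*(92 - 10*(-13)) = 77*(92 + 130) = 77*222 = 17094)
(47804 + 44651)/(Z + (94 + (4 + 27)*97)) = (47804 + 44651)/(17094 + (94 + (4 + 27)*97)) = 92455/(17094 + (94 + 31*97)) = 92455/(17094 + (94 + 3007)) = 92455/(17094 + 3101) = 92455/20195 = 92455*(1/20195) = 18491/4039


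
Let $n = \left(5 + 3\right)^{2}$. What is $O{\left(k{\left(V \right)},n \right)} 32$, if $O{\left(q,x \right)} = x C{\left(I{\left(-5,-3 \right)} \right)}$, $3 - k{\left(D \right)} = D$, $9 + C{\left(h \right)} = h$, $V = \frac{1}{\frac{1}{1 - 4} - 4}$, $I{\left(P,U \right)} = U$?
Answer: $-24576$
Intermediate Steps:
$n = 64$ ($n = 8^{2} = 64$)
$V = - \frac{3}{13}$ ($V = \frac{1}{\frac{1}{-3} - 4} = \frac{1}{- \frac{1}{3} - 4} = \frac{1}{- \frac{13}{3}} = - \frac{3}{13} \approx -0.23077$)
$C{\left(h \right)} = -9 + h$
$k{\left(D \right)} = 3 - D$
$O{\left(q,x \right)} = - 12 x$ ($O{\left(q,x \right)} = x \left(-9 - 3\right) = x \left(-12\right) = - 12 x$)
$O{\left(k{\left(V \right)},n \right)} 32 = \left(-12\right) 64 \cdot 32 = \left(-768\right) 32 = -24576$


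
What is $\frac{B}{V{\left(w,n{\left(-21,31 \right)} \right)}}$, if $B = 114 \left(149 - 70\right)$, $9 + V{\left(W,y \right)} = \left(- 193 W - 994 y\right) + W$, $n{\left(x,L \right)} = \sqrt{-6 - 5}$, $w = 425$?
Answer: $- \frac{66815514}{606445207} + \frac{8951964 i \sqrt{11}}{6670897277} \approx -0.11018 + 0.0044507 i$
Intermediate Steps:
$n{\left(x,L \right)} = i \sqrt{11}$ ($n{\left(x,L \right)} = \sqrt{-11} = i \sqrt{11}$)
$V{\left(W,y \right)} = -9 - 994 y - 192 W$ ($V{\left(W,y \right)} = -9 - \left(192 W + 994 y\right) = -9 - 994 y - 192 W$)
$B = 9006$ ($B = 114 \cdot 79 = 9006$)
$\frac{B}{V{\left(w,n{\left(-21,31 \right)} \right)}} = \frac{9006}{-9 - 994 i \sqrt{11} - 81600} = \frac{9006}{-81609 - 994 i \sqrt{11}}$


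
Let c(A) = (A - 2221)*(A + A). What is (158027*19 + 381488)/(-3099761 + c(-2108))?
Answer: 3384001/15151303 ≈ 0.22335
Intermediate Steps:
c(A) = 2*A*(-2221 + A) (c(A) = (-2221 + A)*(2*A) = 2*A*(-2221 + A))
(158027*19 + 381488)/(-3099761 + c(-2108)) = (158027*19 + 381488)/(-3099761 + 2*(-2108)*(-2221 - 2108)) = (3002513 + 381488)/(-3099761 + 2*(-2108)*(-4329)) = 3384001/(-3099761 + 18251064) = 3384001/15151303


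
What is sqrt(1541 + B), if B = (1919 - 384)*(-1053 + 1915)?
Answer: sqrt(1324711) ≈ 1151.0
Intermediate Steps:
B = 1323170 (B = 1535*862 = 1323170)
sqrt(1541 + B) = sqrt(1541 + 1323170) = sqrt(1324711)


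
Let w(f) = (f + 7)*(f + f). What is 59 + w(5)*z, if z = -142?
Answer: -16981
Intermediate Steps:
w(f) = 2*f*(7 + f) (w(f) = (7 + f)*(2*f) = 2*f*(7 + f))
59 + w(5)*z = 59 + (2*5*(7 + 5))*(-142) = 59 + (2*5*12)*(-142) = 59 + 120*(-142) = 59 - 17040 = -16981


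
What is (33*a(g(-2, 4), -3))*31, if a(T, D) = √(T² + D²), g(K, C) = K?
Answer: 1023*√13 ≈ 3688.5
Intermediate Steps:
a(T, D) = √(D² + T²)
(33*a(g(-2, 4), -3))*31 = (33*√((-3)² + (-2)²))*31 = (33*√(9 + 4))*31 = (33*√13)*31 = 1023*√13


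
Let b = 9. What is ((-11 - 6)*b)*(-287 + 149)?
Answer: 21114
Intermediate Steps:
((-11 - 6)*b)*(-287 + 149) = ((-11 - 6)*9)*(-287 + 149) = -17*9*(-138) = -153*(-138) = 21114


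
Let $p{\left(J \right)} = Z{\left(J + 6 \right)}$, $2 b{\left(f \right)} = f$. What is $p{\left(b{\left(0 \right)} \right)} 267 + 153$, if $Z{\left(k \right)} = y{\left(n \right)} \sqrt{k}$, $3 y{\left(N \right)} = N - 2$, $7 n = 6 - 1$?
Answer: $153 - \frac{801 \sqrt{6}}{7} \approx -127.29$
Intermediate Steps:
$b{\left(f \right)} = \frac{f}{2}$
$n = \frac{5}{7}$ ($n = \frac{6 - 1}{7} = \frac{1}{7} \cdot 5 = \frac{5}{7} \approx 0.71429$)
$y{\left(N \right)} = - \frac{2}{3} + \frac{N}{3}$ ($y{\left(N \right)} = \frac{N - 2}{3} = \frac{-2 + N}{3} = - \frac{2}{3} + \frac{N}{3}$)
$Z{\left(k \right)} = - \frac{3 \sqrt{k}}{7}$ ($Z{\left(k \right)} = \left(- \frac{2}{3} + \frac{1}{3} \cdot \frac{5}{7}\right) \sqrt{k} = \left(- \frac{2}{3} + \frac{5}{21}\right) \sqrt{k} = - \frac{3 \sqrt{k}}{7}$)
$p{\left(J \right)} = - \frac{3 \sqrt{6 + J}}{7}$ ($p{\left(J \right)} = - \frac{3 \sqrt{J + 6}}{7} = - \frac{3 \sqrt{6 + J}}{7}$)
$p{\left(b{\left(0 \right)} \right)} 267 + 153 = - \frac{3 \sqrt{6 + \frac{1}{2} \cdot 0}}{7} \cdot 267 + 153 = - \frac{3 \sqrt{6 + 0}}{7} \cdot 267 + 153 = - \frac{3 \sqrt{6}}{7} \cdot 267 + 153 = - \frac{801 \sqrt{6}}{7} + 153 = 153 - \frac{801 \sqrt{6}}{7}$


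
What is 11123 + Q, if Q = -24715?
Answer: -13592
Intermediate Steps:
11123 + Q = 11123 - 24715 = -13592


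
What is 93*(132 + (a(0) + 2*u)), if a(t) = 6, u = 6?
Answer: 13950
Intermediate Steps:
93*(132 + (a(0) + 2*u)) = 93*(132 + (6 + 2*6)) = 93*(132 + (6 + 12)) = 93*(132 + 18) = 93*150 = 13950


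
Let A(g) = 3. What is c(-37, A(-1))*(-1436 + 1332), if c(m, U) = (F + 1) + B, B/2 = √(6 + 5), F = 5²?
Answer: -2704 - 208*√11 ≈ -3393.9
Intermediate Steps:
F = 25
B = 2*√11 (B = 2*√(6 + 5) = 2*√11 ≈ 6.6332)
c(m, U) = 26 + 2*√11 (c(m, U) = (25 + 1) + 2*√11 = 26 + 2*√11)
c(-37, A(-1))*(-1436 + 1332) = (26 + 2*√11)*(-1436 + 1332) = (26 + 2*√11)*(-104) = -2704 - 208*√11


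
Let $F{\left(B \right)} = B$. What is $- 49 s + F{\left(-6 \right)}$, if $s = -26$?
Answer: $1268$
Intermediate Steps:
$- 49 s + F{\left(-6 \right)} = \left(-49\right) \left(-26\right) - 6 = 1274 - 6 = 1268$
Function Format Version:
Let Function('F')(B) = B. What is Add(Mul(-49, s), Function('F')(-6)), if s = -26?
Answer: 1268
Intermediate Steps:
Add(Mul(-49, s), Function('F')(-6)) = Add(Mul(-49, -26), -6) = Add(1274, -6) = 1268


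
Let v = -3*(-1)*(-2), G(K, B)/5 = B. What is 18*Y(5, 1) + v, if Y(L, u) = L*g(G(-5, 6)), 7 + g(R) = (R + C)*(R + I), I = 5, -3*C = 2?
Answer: 91764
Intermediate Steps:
C = -⅔ (C = -⅓*2 = -⅔ ≈ -0.66667)
G(K, B) = 5*B
g(R) = -7 + (5 + R)*(-⅔ + R) (g(R) = -7 + (R - ⅔)*(R + 5) = -7 + (-⅔ + R)*(5 + R) = -7 + (5 + R)*(-⅔ + R))
Y(L, u) = 3059*L/3 (Y(L, u) = L*(-31/3 + (5*6)² + 13*(5*6)/3) = L*(-31/3 + 30² + (13/3)*30) = L*(-31/3 + 900 + 130) = L*(3059/3) = 3059*L/3)
v = -6 (v = 3*(-2) = -6)
18*Y(5, 1) + v = 18*((3059/3)*5) - 6 = 18*(15295/3) - 6 = 91770 - 6 = 91764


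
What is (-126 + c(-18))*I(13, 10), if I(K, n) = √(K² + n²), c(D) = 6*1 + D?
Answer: -138*√269 ≈ -2263.4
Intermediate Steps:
c(D) = 6 + D
(-126 + c(-18))*I(13, 10) = (-126 + (6 - 18))*√(13² + 10²) = (-126 - 12)*√(169 + 100) = -138*√269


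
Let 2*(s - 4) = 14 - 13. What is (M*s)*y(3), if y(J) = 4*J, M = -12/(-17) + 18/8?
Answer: 5427/34 ≈ 159.62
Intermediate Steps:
M = 201/68 (M = -12*(-1/17) + 18*(⅛) = 12/17 + 9/4 = 201/68 ≈ 2.9559)
s = 9/2 (s = 4 + (14 - 13)/2 = 4 + (½)*1 = 4 + ½ = 9/2 ≈ 4.5000)
(M*s)*y(3) = ((201/68)*(9/2))*(4*3) = (1809/136)*12 = 5427/34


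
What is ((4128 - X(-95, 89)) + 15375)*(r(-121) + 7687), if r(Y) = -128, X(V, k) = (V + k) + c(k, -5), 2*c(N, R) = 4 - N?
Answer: 295579577/2 ≈ 1.4779e+8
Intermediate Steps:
c(N, R) = 2 - N/2 (c(N, R) = (4 - N)/2 = 2 - N/2)
X(V, k) = 2 + V + k/2 (X(V, k) = (V + k) + (2 - k/2) = 2 + V + k/2)
((4128 - X(-95, 89)) + 15375)*(r(-121) + 7687) = ((4128 - (2 - 95 + (½)*89)) + 15375)*(-128 + 7687) = ((4128 - (2 - 95 + 89/2)) + 15375)*7559 = ((4128 - 1*(-97/2)) + 15375)*7559 = ((4128 + 97/2) + 15375)*7559 = (8353/2 + 15375)*7559 = (39103/2)*7559 = 295579577/2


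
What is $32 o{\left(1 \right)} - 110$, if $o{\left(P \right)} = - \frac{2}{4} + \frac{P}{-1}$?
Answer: $-158$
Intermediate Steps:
$o{\left(P \right)} = - \frac{1}{2} - P$ ($o{\left(P \right)} = \left(-2\right) \frac{1}{4} + P \left(-1\right) = - \frac{1}{2} - P$)
$32 o{\left(1 \right)} - 110 = 32 \left(- \frac{1}{2} - 1\right) - 110 = 32 \left(- \frac{3}{2}\right) - 110 = -48 - 110 = -158$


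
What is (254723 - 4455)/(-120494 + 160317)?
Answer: 250268/39823 ≈ 6.2845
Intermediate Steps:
(254723 - 4455)/(-120494 + 160317) = 250268/39823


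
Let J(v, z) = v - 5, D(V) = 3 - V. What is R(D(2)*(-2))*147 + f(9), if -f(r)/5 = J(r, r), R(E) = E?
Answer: -314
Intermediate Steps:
J(v, z) = -5 + v
f(r) = 25 - 5*r (f(r) = -5*(-5 + r) = 25 - 5*r)
R(D(2)*(-2))*147 + f(9) = ((3 - 1*2)*(-2))*147 + (25 - 5*9) = ((3 - 2)*(-2))*147 + (25 - 45) = (1*(-2))*147 - 20 = -2*147 - 20 = -294 - 20 = -314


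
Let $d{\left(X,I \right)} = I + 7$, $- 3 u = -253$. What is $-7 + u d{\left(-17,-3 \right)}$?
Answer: $\frac{991}{3} \approx 330.33$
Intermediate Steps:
$u = \frac{253}{3}$ ($u = \left(- \frac{1}{3}\right) \left(-253\right) = \frac{253}{3} \approx 84.333$)
$d{\left(X,I \right)} = 7 + I$
$-7 + u d{\left(-17,-3 \right)} = -7 + \frac{253 \left(7 - 3\right)}{3} = -7 + \frac{253}{3} \cdot 4 = -7 + \frac{1012}{3} = \frac{991}{3}$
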